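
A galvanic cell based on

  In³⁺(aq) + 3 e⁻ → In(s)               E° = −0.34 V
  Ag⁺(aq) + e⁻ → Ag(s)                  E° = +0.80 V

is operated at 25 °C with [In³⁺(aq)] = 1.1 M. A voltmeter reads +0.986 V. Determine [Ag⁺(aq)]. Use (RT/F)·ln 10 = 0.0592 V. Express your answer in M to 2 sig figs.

Ag⁺/Ag is the cathode (higher E°); E°cell = +0.80 − (−0.34) = +1.14 V with n = 3.
Since E = E° − (0.0592/n)·log Q, log Q = n(E° − E)/0.0592 = 7.804.
The balanced reaction is 3 Ag⁺(aq) + In(s) → 3 Ag(s) + In³⁺(aq), so Q = [In³⁺(aq)] / [Ag⁺(aq)]^3.
Solving for the unknown gives log [Ag⁺(aq)] = −2.588, so [Ag⁺(aq)] ≈ 0.0026 M.

0.0026 M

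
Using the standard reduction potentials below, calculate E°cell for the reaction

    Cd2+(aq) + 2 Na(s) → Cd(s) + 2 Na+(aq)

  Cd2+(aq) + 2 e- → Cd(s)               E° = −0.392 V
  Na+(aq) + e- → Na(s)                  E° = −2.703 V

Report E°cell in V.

+2.311 V

Cd2+(aq) gains electrons, so the Cd²⁺/Cd couple is the cathode; the Na⁺/Na couple is the anode.
E°cell = E°(cathode) − E°(anode) = −0.392 − (−2.703) = +2.311 V.
The positive value indicates the reaction is spontaneous as written.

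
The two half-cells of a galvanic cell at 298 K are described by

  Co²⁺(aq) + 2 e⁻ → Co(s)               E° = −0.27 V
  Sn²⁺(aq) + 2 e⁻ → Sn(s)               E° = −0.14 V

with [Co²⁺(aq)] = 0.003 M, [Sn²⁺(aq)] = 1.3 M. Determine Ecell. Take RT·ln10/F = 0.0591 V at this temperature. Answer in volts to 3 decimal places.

The Sn²⁺/Sn couple has the more positive E°, so it is the cathode; Co²⁺/Co is the anode.
E°cell = −0.14 − (−0.27) = +0.13 V, with n = 2 electrons transferred.
For the overall reaction Sn²⁺(aq) + Co(s) → Sn(s) + Co²⁺(aq), Q = [Co²⁺(aq)] / [Sn²⁺(aq)] = 0.00231, giving log Q = −2.637.
E = E° − (0.0591/n)·log Q = +0.13 − (0.0591/2)(−2.637) = +0.208 V.

+0.208 V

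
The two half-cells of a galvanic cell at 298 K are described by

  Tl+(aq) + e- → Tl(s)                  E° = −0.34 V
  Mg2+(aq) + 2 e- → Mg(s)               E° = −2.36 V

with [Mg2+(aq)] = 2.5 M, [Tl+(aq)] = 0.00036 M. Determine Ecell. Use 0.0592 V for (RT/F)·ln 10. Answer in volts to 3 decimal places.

+1.804 V

Tl⁺/Tl is reduced (cathode, E° = −0.34 V) and Mg²⁺/Mg is oxidized (anode).
E°cell = −0.34 − (−2.36) = +2.02 V, with n = 2 electrons transferred.
For the overall reaction 2 Tl+(aq) + Mg(s) → 2 Tl(s) + Mg2+(aq), Q = [Mg2+(aq)] / [Tl+(aq)]^2 = 1.93×10^7, giving log Q = 7.285.
By the Nernst equation, E = +2.02 − (0.0592/2)·(7.285) = +1.804 V.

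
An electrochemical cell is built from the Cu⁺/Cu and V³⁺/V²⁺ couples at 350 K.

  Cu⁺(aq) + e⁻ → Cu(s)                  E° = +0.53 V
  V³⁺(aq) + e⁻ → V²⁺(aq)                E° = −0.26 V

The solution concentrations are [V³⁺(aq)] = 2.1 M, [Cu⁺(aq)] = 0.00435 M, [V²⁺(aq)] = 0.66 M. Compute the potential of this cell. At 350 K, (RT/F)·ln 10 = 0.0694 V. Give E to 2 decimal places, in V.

+0.59 V

Since E°(Cu⁺/Cu) > E°(V³⁺/V²⁺), Cu⁺/Cu serves as the cathode.
The standard potential is +0.53 − (−0.26) = +0.79 V and the balanced reaction transfers n = 1 electron.
For the overall reaction Cu⁺(aq) + V²⁺(aq) → Cu(s) + V³⁺(aq), Q = [V³⁺(aq)] / ([Cu⁺(aq)]·[V²⁺(aq)]) = 731, giving log Q = 2.864.
E = E° − (0.0694/n)·log Q = +0.79 − (0.0694/1)(2.864) = +0.59 V.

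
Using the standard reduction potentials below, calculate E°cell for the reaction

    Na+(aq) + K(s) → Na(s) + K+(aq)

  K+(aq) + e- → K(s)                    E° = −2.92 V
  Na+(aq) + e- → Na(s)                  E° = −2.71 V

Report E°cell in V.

In the reaction as written, Na+(aq) is reduced (cathode) and K+(aq) is produced by oxidation at the anode.
E°cell = E°(cathode) − E°(anode) = −2.71 − (−2.92) = +0.21 V.
The positive value indicates the reaction is spontaneous as written.

+0.21 V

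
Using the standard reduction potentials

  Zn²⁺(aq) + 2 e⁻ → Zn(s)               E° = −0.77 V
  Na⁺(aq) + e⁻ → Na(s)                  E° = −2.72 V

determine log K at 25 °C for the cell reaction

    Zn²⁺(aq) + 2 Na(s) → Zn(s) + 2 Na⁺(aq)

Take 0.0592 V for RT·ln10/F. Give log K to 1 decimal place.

log K = 65.9

The Zn²⁺/Zn couple is reduced (cathode); E°cell = −0.77 − (−2.72) = +1.95 V with n = 2.
At equilibrium E = 0, so log K = nE°cell / 0.0592 = (2)(+1.95) / 0.0592 = 65.9.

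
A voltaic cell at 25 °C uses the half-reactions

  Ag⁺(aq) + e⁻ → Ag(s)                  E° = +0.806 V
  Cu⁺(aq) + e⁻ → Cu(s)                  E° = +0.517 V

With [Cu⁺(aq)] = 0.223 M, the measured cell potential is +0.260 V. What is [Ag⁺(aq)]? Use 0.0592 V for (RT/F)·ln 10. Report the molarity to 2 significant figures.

0.072 M

The Ag⁺/Ag couple has the larger reduction potential, so it is the cathode: E°cell = +0.806 − (+0.517) = +0.289 V and n = 1.
Since E = E° − (0.0592/n)·log Q, log Q = n(E° − E)/0.0592 = 0.490.
For Ag⁺(aq) + Cu(s) → Ag(s) + Cu⁺(aq), the reaction quotient is Q = [Cu⁺(aq)] / [Ag⁺(aq)].
Substituting the known concentrations and solving, log [Ag⁺(aq)] = −1.142 and [Ag⁺(aq)] = 0.072 M.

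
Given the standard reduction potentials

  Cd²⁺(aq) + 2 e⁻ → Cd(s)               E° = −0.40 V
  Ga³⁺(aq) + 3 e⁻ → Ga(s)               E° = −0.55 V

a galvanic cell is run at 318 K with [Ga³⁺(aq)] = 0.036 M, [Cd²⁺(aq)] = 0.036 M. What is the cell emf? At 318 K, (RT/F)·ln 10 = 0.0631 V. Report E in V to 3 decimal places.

Since E°(Cd²⁺/Cd) > E°(Ga³⁺/Ga), Cd²⁺/Cd serves as the cathode.
E°cell = E°cat − E°an = −0.40 − (−0.55) = +0.15 V; n = 6.
The balanced reaction is 3 Cd²⁺(aq) + 2 Ga(s) → 3 Cd(s) + 2 Ga³⁺(aq), so Q = [Ga³⁺(aq)]^2 / [Cd²⁺(aq)]^3 = 27.8 and log Q = 1.444.
Applying E = E° − (RT ln10/nF)·log Q gives +0.15 − (0.0631/6)(1.444) = +0.135 V.

+0.135 V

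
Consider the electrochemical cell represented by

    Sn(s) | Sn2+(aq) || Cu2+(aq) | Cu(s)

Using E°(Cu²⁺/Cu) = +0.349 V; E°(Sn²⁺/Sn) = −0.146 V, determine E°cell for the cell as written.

+0.495 V

By convention the left-hand electrode in cell notation is the anode (oxidation) and the right-hand electrode is the cathode (reduction).
E°cell = E°(right) − E°(left) = +0.349 − (−0.146) = +0.495 V.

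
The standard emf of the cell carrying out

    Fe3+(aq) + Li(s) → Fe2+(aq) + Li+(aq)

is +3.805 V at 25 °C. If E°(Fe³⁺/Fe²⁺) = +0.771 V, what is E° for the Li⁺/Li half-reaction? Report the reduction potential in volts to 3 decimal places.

In the reaction as written the Fe³⁺/Fe²⁺ couple is reduced (cathode) and Li⁺/Li is oxidized (anode), so E°cell = E°(Fe³⁺/Fe²⁺) − E°(Li⁺/Li).
E°(Li⁺/Li) = E°(cathode) − E°cell = +0.771 − (+3.805) = −3.034 V.

−3.034 V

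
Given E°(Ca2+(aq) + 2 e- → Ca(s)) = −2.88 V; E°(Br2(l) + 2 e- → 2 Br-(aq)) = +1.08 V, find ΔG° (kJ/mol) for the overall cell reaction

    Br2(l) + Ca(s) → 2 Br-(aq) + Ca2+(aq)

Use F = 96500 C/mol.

In the reaction as written Br2(l) is reduced, so the Br₂/Br⁻ couple is the cathode and Ca²⁺/Ca is the anode.
E°cell = +1.08 − (−2.88) = +3.96 V; balancing electrons gives n = 2.
ΔG° = −nFE°cell = −(2)(96500)(+3.96) J/mol = −764 kJ/mol.

−764 kJ/mol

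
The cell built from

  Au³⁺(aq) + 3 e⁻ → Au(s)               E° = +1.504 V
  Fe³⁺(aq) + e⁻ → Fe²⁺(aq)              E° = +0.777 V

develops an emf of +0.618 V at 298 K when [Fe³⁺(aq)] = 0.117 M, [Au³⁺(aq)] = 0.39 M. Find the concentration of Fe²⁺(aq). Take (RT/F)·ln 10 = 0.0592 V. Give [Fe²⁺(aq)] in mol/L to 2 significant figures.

The Au³⁺/Au couple has the larger reduction potential, so it is the cathode: E°cell = +1.504 − (+0.777) = +0.727 V and n = 3.
Since E = E° − (0.0592/n)·log Q, log Q = n(E° − E)/0.0592 = 5.524.
Balancing electrons gives Au³⁺(aq) + 3 Fe²⁺(aq) → Au(s) + 3 Fe³⁺(aq); thus Q = [Fe³⁺(aq)]^3 / ([Au³⁺(aq)]·[Fe²⁺(aq)]^3).
Substituting the known concentrations and solving, log [Fe²⁺(aq)] = −2.637 and [Fe²⁺(aq)] = 0.0023 M.

0.0023 M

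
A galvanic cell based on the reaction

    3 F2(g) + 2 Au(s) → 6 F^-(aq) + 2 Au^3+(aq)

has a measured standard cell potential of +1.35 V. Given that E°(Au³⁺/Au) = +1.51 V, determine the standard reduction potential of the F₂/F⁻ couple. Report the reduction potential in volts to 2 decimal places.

In the reaction as written the F₂/F⁻ couple is reduced (cathode) and Au³⁺/Au is oxidized (anode), so E°cell = E°(F₂/F⁻) − E°(Au³⁺/Au).
E°(F₂/F⁻) = E°cell + E°(anode) = +1.35 + (+1.51) = +2.86 V.

+2.86 V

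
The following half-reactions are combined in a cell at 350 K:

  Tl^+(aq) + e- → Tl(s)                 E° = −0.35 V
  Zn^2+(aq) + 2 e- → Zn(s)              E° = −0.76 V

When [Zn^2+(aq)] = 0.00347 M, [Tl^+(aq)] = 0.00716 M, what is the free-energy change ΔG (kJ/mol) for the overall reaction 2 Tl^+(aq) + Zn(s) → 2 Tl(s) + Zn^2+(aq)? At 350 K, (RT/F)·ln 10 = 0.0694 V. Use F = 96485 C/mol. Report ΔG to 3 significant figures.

−66.9 kJ/mol

The standard cell potential is −0.35 − (−0.76) = +0.41 V, with n = 2 electrons in the balanced equation.
Q = [Zn^2+(aq)] / [Tl^+(aq)]^2 = 67.7, so log Q = 1.831 and E = +0.41 − (0.0694/2)(1.831) = +0.3465 V.
Then ΔG = −nFE = −2 × 96485 × +0.3465 J/mol = −66.9 kJ/mol.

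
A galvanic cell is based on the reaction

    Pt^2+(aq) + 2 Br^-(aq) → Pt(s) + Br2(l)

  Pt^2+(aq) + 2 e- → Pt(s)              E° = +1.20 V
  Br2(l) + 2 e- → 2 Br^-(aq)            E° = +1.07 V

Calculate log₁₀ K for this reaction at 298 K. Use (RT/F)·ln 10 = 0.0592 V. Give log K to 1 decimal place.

The Pt²⁺/Pt couple is reduced (cathode); E°cell = +1.20 − (+1.07) = +0.13 V with n = 2.
At equilibrium E = 0, so log K = nE°cell / 0.0592 = (2)(+0.13) / 0.0592 = 4.4.

log K = 4.4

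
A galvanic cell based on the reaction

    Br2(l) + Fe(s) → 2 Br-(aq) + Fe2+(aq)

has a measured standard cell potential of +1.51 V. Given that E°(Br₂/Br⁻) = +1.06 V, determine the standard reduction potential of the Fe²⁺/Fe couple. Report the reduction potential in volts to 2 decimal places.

−0.45 V

In the reaction as written the Br₂/Br⁻ couple is reduced (cathode) and Fe²⁺/Fe is oxidized (anode), so E°cell = E°(Br₂/Br⁻) − E°(Fe²⁺/Fe).
E°(Fe²⁺/Fe) = E°(cathode) − E°cell = +1.06 − (+1.51) = −0.45 V.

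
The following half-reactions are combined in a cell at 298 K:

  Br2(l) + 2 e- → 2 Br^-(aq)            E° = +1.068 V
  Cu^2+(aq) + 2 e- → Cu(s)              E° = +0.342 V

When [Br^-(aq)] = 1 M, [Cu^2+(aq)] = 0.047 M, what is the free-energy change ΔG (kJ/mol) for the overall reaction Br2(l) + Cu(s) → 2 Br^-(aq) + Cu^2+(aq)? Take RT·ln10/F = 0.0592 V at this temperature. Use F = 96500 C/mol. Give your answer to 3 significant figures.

−148 kJ/mol

E°cell = +1.068 − (+0.342) = +0.726 V; the balanced reaction transfers n = 2 electrons.
Here Q = [Br^-(aq)]^2·[Cu^2+(aq)] = 0.047 (log Q = −1.328), giving E = +0.726 − (0.0592/2)·(−1.328) = +0.7653 V.
Finally ΔG = −nFE = −(2)(96500 C/mol)(+0.7653 V) = −148 kJ/mol.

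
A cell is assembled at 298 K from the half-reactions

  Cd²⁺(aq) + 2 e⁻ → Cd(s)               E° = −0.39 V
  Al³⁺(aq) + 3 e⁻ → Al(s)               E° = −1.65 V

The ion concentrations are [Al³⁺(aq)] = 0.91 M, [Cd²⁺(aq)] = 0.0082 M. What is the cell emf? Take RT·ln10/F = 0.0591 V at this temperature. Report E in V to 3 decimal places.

The Cd²⁺/Cd couple has the more positive E°, so it is the cathode; Al³⁺/Al is the anode.
E°cell = −0.39 − (−1.65) = +1.26 V, with n = 6 electrons transferred.
Balancing gives 3 Cd²⁺(aq) + 2 Al(s) → 3 Cd(s) + 2 Al³⁺(aq); hence Q = [Al³⁺(aq)]^2 / [Cd²⁺(aq)]^3 = 1.5×10^6 (log Q = 6.177).
E = E° − (0.0591/n)·log Q = +1.26 − (0.0591/6)(6.177) = +1.199 V.

+1.199 V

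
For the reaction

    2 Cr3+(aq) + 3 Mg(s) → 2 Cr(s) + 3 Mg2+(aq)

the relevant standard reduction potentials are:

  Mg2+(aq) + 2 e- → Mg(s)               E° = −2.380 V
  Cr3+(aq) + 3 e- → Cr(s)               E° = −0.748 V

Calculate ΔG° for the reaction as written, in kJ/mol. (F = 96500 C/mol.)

In the reaction as written Cr3+(aq) is reduced, so the Cr³⁺/Cr couple is the cathode and Mg²⁺/Mg is the anode.
E°cell = −0.748 − (−2.380) = +1.632 V; balancing electrons gives n = 6.
ΔG° = −nFE°cell = −(6)(96500)(+1.632) J/mol = −945 kJ/mol.

−945 kJ/mol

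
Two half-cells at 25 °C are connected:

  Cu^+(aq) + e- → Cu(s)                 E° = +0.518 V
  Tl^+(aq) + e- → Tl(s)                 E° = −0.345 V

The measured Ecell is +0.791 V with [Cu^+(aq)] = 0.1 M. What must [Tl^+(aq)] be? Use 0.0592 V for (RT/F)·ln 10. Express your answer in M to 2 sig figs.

Cu⁺/Cu is the cathode (higher E°); E°cell = +0.518 − (−0.345) = +0.863 V with n = 1.
Since E = E° − (0.0592/n)·log Q, log Q = n(E° − E)/0.0592 = 1.216.
For Cu^+(aq) + Tl(s) → Cu(s) + Tl^+(aq), the reaction quotient is Q = [Tl^+(aq)] / [Cu^+(aq)].
Substituting the known concentrations and solving, log [Tl^+(aq)] = 0.216 and [Tl^+(aq)] = 1.6 M.

1.6 M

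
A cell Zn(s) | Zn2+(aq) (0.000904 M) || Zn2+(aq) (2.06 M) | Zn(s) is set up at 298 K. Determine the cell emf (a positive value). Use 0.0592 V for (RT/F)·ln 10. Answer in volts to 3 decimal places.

For a concentration cell E°cell = 0, since both electrodes use the same couple.
The compartment with the higher Zn2+(aq) concentration (2.06 M) acts as the cathode; ions are reduced there and produced at the dilute (0.000904 M) anode.
With n = 2, Ecell = −(0.0592/2)·log([dilute]/[conc]) = −(0.0592/2)·log(0.000904/2.06) = +0.099 V.

0.099 V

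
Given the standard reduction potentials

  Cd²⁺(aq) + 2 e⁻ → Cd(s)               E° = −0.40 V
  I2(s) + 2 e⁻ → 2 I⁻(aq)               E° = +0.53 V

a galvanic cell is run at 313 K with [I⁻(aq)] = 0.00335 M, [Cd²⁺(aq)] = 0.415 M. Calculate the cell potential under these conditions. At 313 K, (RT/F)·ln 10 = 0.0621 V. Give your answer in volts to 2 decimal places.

Since E°(I₂/I⁻) > E°(Cd²⁺/Cd), I₂/I⁻ serves as the cathode.
The standard potential is +0.53 − (−0.40) = +0.93 V and the balanced reaction transfers n = 2 electrons.
The balanced reaction is I2(s) + Cd(s) → 2 I⁻(aq) + Cd²⁺(aq), so Q = [I⁻(aq)]^2·[Cd²⁺(aq)] = 4.66×10^−6 and log Q = −5.332.
By the Nernst equation, E = +0.93 − (0.0621/2)·(−5.332) = +1.10 V.

+1.10 V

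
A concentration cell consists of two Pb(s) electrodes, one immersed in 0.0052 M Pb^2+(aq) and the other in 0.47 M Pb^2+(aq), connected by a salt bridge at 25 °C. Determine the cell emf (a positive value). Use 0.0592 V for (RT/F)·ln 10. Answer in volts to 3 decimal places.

For a concentration cell E°cell = 0, since both electrodes use the same couple.
The compartment with the higher Pb^2+(aq) concentration (0.47 M) acts as the cathode; ions are reduced there and produced at the dilute (0.0052 M) anode.
With n = 2, Ecell = −(0.0592/2)·log([dilute]/[conc]) = −(0.0592/2)·log(0.0052/0.47) = +0.058 V.

0.058 V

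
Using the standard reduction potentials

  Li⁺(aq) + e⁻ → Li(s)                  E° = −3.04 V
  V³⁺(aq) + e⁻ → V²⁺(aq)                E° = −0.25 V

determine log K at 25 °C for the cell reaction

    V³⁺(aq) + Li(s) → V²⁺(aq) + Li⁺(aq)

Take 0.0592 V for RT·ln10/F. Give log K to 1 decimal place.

The V³⁺/V²⁺ couple is reduced (cathode); E°cell = −0.25 − (−3.04) = +2.79 V with n = 1.
At equilibrium E = 0, so log K = nE°cell / 0.0592 = (1)(+2.79) / 0.0592 = 47.1.

log K = 47.1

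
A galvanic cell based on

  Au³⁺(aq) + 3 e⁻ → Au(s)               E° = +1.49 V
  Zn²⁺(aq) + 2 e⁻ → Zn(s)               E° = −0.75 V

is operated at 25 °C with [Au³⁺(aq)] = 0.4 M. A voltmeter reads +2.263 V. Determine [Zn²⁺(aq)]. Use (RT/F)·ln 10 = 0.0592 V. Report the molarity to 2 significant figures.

0.091 M

The Au³⁺/Au couple has the larger reduction potential, so it is the cathode: E°cell = +1.49 − (−0.75) = +2.24 V and n = 6.
Rearranging E = E° − (0.0592/n)·log Q gives log Q = 6(+2.24 − (+2.263))/0.0592 = −2.331.
Balancing electrons gives 2 Au³⁺(aq) + 3 Zn(s) → 2 Au(s) + 3 Zn²⁺(aq); thus Q = [Zn²⁺(aq)]^3 / [Au³⁺(aq)]^2.
Solving for the unknown gives log [Zn²⁺(aq)] = −1.042, so [Zn²⁺(aq)] ≈ 0.091 M.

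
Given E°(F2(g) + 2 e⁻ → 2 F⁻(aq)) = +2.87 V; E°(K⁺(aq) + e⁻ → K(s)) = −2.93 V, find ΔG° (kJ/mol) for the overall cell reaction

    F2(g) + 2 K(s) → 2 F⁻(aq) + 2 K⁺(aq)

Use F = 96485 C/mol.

−1119 kJ/mol

In the reaction as written F2(g) is reduced, so the F₂/F⁻ couple is the cathode and K⁺/K is the anode.
E°cell = +2.87 − (−2.93) = +5.80 V; balancing electrons gives n = 2.
ΔG° = −nFE°cell = −(2)(96485)(+5.80) J/mol = −1119 kJ/mol.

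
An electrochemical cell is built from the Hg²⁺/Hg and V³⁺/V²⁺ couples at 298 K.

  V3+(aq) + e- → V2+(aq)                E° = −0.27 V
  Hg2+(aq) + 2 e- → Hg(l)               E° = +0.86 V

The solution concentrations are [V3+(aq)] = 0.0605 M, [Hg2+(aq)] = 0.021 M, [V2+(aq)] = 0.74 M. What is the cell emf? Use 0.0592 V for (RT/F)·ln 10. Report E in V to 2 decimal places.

Hg²⁺/Hg is reduced (cathode, E° = +0.86 V) and V³⁺/V²⁺ is oxidized (anode).
E°cell = E°cat − E°an = +0.86 − (−0.27) = +1.13 V; n = 2.
Balancing gives Hg2+(aq) + 2 V2+(aq) → Hg(l) + 2 V3+(aq); hence Q = [V3+(aq)]^2 / ([Hg2+(aq)]·[V2+(aq)]^2) = 0.318 (log Q = −0.497).
E = E° − (0.0592/n)·log Q = +1.13 − (0.0592/2)(−0.497) = +1.14 V.

+1.14 V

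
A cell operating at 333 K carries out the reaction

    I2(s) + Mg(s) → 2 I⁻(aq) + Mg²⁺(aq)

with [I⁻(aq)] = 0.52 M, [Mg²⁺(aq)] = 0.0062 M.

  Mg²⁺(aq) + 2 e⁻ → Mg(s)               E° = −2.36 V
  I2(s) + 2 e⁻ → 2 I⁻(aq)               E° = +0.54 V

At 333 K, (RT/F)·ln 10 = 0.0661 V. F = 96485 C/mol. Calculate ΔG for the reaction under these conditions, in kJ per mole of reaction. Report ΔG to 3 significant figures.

The standard cell potential is +0.54 − (−2.36) = +2.90 V, with n = 2 electrons in the balanced equation.
The reaction quotient is [I⁻(aq)]^2·[Mg²⁺(aq)] = 0.00168; by Nernst, E = +2.90 − (0.0661/2)(−2.776) = +2.9917 V.
Then ΔG = −nFE = −2 × 96485 × +2.9917 J/mol = −577 kJ/mol.

−577 kJ/mol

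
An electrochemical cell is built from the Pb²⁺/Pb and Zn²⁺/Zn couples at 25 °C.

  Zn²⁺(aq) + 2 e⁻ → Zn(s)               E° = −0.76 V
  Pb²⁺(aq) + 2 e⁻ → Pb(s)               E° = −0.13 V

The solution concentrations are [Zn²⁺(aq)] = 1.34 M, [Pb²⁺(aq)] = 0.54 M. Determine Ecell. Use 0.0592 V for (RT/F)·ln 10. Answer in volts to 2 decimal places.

Pb²⁺/Pb is reduced (cathode, E° = −0.13 V) and Zn²⁺/Zn is oxidized (anode).
The standard potential is −0.13 − (−0.76) = +0.63 V and the balanced reaction transfers n = 2 electrons.
For the overall reaction Pb²⁺(aq) + Zn(s) → Pb(s) + Zn²⁺(aq), Q = [Zn²⁺(aq)] / [Pb²⁺(aq)] = 2.48, giving log Q = 0.395.
Applying E = E° − (RT ln10/nF)·log Q gives +0.63 − (0.0592/2)(0.395) = +0.62 V.

+0.62 V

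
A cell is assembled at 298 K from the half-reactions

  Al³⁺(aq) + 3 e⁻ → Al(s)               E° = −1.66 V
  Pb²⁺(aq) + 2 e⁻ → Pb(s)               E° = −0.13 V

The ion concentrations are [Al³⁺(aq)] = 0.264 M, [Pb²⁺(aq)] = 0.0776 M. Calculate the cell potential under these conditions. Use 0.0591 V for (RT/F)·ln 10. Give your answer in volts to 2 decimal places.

+1.51 V

Pb²⁺/Pb is reduced (cathode, E° = −0.13 V) and Al³⁺/Al is oxidized (anode).
E°cell = E°cat − E°an = −0.13 − (−1.66) = +1.53 V; n = 6.
Balancing gives 3 Pb²⁺(aq) + 2 Al(s) → 3 Pb(s) + 2 Al³⁺(aq); hence Q = [Al³⁺(aq)]^2 / [Pb²⁺(aq)]^3 = 149 (log Q = 2.174).
E = E° − (0.0591/n)·log Q = +1.53 − (0.0591/6)(2.174) = +1.51 V.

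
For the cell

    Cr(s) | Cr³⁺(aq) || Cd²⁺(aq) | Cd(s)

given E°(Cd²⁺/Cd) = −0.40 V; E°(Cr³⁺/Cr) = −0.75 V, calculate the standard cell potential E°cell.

+0.35 V

By convention the left-hand electrode in cell notation is the anode (oxidation) and the right-hand electrode is the cathode (reduction).
E°cell = E°(right) − E°(left) = −0.40 − (−0.75) = +0.35 V.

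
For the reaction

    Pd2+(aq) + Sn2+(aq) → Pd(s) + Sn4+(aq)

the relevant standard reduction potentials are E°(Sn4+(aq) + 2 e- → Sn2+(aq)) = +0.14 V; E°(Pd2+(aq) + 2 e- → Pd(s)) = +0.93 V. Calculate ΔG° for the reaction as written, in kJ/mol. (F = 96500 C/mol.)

−152 kJ/mol

In the reaction as written Pd2+(aq) is reduced, so the Pd²⁺/Pd couple is the cathode and Sn⁴⁺/Sn²⁺ is the anode.
E°cell = +0.93 − (+0.14) = +0.79 V; balancing electrons gives n = 2.
ΔG° = −nFE°cell = −(2)(96500)(+0.79) J/mol = −152 kJ/mol.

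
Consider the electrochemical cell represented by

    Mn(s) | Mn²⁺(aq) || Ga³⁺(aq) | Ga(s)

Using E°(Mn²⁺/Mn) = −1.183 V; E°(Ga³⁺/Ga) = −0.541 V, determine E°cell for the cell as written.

By convention the left-hand electrode in cell notation is the anode (oxidation) and the right-hand electrode is the cathode (reduction).
E°cell = E°(right) − E°(left) = −0.541 − (−1.183) = +0.642 V.

+0.642 V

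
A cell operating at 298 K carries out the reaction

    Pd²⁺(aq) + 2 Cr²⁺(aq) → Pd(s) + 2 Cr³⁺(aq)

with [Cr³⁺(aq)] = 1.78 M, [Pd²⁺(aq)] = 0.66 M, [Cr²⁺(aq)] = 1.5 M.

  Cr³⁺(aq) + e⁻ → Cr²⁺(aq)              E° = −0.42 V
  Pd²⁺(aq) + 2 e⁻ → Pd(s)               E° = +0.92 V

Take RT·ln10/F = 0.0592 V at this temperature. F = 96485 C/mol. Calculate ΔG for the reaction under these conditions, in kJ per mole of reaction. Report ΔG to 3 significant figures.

The standard cell potential is +0.92 − (−0.42) = +1.34 V, with n = 2 electrons in the balanced equation.
Here Q = [Cr³⁺(aq)]^2 / ([Pd²⁺(aq)]·[Cr²⁺(aq)]^2) = 2.13 (log Q = 0.329), giving E = +1.34 − (0.0592/2)·(0.329) = +1.3303 V.
Then ΔG = −nFE = −2 × 96485 × +1.3303 J/mol = −257 kJ/mol.

−257 kJ/mol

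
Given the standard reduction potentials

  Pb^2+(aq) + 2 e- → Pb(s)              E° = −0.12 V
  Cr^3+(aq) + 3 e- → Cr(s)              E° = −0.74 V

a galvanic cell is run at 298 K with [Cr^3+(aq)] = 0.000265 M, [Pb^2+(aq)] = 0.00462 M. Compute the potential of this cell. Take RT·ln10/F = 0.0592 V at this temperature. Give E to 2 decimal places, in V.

+0.62 V

The Pb²⁺/Pb couple has the more positive E°, so it is the cathode; Cr³⁺/Cr is the anode.
E°cell = −0.12 − (−0.74) = +0.62 V, with n = 6 electrons transferred.
Balancing gives 3 Pb^2+(aq) + 2 Cr(s) → 3 Pb(s) + 2 Cr^3+(aq); hence Q = [Cr^3+(aq)]^2 / [Pb^2+(aq)]^3 = 0.712 (log Q = −0.147).
By the Nernst equation, E = +0.62 − (0.0592/6)·(−0.147) = +0.62 V.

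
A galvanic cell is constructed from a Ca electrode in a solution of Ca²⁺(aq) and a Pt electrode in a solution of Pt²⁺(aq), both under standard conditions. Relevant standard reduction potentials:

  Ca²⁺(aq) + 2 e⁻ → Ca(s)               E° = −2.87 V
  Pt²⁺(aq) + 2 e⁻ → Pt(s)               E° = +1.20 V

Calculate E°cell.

Of the two couples in this cell, the one with the more positive reduction potential is reduced at the cathode: here that is Pt²⁺/Pt (+1.20 V); Ca²⁺/Ca (−2.87 V) is the anode.
E°cell = E°(cathode) − E°(anode) = +1.20 − (−2.87) = +4.07 V.

+4.07 V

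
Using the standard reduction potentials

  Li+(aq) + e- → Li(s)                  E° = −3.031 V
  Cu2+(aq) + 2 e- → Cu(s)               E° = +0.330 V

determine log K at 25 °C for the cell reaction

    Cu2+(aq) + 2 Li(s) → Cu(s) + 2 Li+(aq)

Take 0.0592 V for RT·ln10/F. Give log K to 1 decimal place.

The Cu²⁺/Cu couple is reduced (cathode); E°cell = +0.330 − (−3.031) = +3.361 V with n = 2.
At equilibrium E = 0, so log K = nE°cell / 0.0592 = (2)(+3.361) / 0.0592 = 113.5.

log K = 113.5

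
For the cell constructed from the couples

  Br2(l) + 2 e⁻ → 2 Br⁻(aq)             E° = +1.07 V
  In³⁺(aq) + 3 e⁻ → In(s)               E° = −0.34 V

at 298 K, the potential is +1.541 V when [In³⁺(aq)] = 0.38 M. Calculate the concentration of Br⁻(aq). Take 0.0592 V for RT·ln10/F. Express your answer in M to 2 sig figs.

0.0085 M

Br₂/Br⁻ is the cathode (higher E°); E°cell = +1.07 − (−0.34) = +1.41 V with n = 6.
Since E = E° − (0.0592/n)·log Q, log Q = n(E° − E)/0.0592 = −13.277.
The balanced reaction is 3 Br2(l) + 2 In(s) → 6 Br⁻(aq) + 2 In³⁺(aq), so Q = [Br⁻(aq)]^6·[In³⁺(aq)]^2.
Substituting the known concentrations and solving, log [Br⁻(aq)] = −2.073 and [Br⁻(aq)] = 0.0085 M.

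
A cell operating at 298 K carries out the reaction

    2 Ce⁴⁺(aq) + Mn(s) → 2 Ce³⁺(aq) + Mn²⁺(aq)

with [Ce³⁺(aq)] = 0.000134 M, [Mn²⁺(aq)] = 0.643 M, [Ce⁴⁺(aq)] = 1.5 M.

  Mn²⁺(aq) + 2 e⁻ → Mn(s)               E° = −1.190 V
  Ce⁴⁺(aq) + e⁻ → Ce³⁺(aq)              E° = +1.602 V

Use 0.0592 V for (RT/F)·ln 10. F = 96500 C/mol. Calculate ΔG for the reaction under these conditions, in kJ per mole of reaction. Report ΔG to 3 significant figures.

−586 kJ/mol

E°cell = +1.602 − (−1.190) = +2.792 V; the balanced reaction transfers n = 2 electrons.
The reaction quotient is ([Ce³⁺(aq)]^2·[Mn²⁺(aq)]) / [Ce⁴⁺(aq)]^2 = 5.13×10^−9; by Nernst, E = +2.792 − (0.0592/2)(−8.290) = +3.0374 V.
Then ΔG = −nFE = −2 × 96500 × +3.0374 J/mol = −586 kJ/mol.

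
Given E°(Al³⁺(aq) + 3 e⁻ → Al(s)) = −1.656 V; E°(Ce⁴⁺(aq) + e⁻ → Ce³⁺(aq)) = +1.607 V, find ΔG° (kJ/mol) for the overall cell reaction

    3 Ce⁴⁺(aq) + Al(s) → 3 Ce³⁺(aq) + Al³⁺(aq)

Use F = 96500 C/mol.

−945 kJ/mol

In the reaction as written Ce⁴⁺(aq) is reduced, so the Ce⁴⁺/Ce³⁺ couple is the cathode and Al³⁺/Al is the anode.
E°cell = +1.607 − (−1.656) = +3.263 V; balancing electrons gives n = 3.
ΔG° = −nFE°cell = −(3)(96500)(+3.263) J/mol = −945 kJ/mol.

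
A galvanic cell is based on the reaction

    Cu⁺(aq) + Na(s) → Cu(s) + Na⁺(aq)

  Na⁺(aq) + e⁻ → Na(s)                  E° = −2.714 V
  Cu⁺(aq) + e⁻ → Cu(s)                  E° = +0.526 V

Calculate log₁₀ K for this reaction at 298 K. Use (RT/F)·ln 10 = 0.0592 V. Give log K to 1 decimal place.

log K = 54.7

The Cu⁺/Cu couple is reduced (cathode); E°cell = +0.526 − (−2.714) = +3.240 V with n = 1.
At equilibrium E = 0, so log K = nE°cell / 0.0592 = (1)(+3.240) / 0.0592 = 54.7.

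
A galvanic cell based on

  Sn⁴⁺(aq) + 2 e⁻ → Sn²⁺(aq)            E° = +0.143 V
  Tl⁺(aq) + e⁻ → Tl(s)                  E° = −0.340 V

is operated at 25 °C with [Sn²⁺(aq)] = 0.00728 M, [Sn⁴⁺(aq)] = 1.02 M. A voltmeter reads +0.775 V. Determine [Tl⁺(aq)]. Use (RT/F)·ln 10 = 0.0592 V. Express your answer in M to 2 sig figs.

0.00014 M

Sn⁴⁺/Sn²⁺ is the cathode (higher E°); E°cell = +0.143 − (−0.340) = +0.483 V with n = 2.
Rearranging E = E° − (0.0592/n)·log Q gives log Q = 2(+0.483 − (+0.775))/0.0592 = −9.865.
Balancing electrons gives Sn⁴⁺(aq) + 2 Tl(s) → Sn²⁺(aq) + 2 Tl⁺(aq); thus Q = ([Sn²⁺(aq)]·[Tl⁺(aq)]^2) / [Sn⁴⁺(aq)].
Solving for the unknown gives log [Tl⁺(aq)] = −3.859, so [Tl⁺(aq)] ≈ 0.00014 M.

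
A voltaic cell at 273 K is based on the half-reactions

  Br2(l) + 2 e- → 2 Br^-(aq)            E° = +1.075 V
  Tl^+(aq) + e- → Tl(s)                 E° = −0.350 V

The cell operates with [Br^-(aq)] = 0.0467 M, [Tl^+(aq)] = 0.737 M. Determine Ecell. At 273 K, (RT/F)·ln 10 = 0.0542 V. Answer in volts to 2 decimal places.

Br₂/Br⁻ is reduced (cathode, E° = +1.075 V) and Tl⁺/Tl is oxidized (anode).
E°cell = +1.075 − (−0.350) = +1.425 V, with n = 2 electrons transferred.
The balanced reaction is Br2(l) + 2 Tl(s) → 2 Br^-(aq) + 2 Tl^+(aq), so Q = [Br^-(aq)]^2·[Tl^+(aq)]^2 = 0.00118 and log Q = −2.926.
Applying E = E° − (RT ln10/nF)·log Q gives +1.425 − (0.0542/2)(−2.926) = +1.50 V.

+1.50 V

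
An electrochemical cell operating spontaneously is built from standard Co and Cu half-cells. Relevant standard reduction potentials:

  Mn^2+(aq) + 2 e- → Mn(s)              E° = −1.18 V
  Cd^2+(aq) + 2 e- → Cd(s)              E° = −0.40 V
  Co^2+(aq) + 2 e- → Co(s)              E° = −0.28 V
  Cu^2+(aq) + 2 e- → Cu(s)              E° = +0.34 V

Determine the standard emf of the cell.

+0.62 V

Of the two couples in this cell, the one with the more positive reduction potential is reduced at the cathode: here that is Cu²⁺/Cu (+0.34 V); Co²⁺/Co (−0.28 V) is the anode.
E°cell = E°(cathode) − E°(anode) = +0.34 − (−0.28) = +0.62 V.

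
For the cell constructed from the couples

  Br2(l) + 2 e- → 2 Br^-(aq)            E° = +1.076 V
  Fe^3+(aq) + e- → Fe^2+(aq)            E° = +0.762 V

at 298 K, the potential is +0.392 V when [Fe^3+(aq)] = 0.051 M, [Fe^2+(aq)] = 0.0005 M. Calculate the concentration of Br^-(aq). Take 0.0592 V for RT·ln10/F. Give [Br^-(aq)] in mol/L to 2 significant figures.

Br₂/Br⁻ is the cathode (higher E°); E°cell = +1.076 − (+0.762) = +0.314 V with n = 2.
From the Nernst equation, log Q = n(E° − E)/0.0592 = 2·(+0.314 − (+0.392))/0.0592 = −2.635.
Balancing electrons gives Br2(l) + 2 Fe^2+(aq) → 2 Br^-(aq) + 2 Fe^3+(aq); thus Q = ([Br^-(aq)]^2·[Fe^3+(aq)]^2) / [Fe^2+(aq)]^2.
Isolating [Br^-(aq)] in Q = 10^{−2.635} yields log [Br^-(aq)] = −3.326, i.e. 0.00047 M.

0.00047 M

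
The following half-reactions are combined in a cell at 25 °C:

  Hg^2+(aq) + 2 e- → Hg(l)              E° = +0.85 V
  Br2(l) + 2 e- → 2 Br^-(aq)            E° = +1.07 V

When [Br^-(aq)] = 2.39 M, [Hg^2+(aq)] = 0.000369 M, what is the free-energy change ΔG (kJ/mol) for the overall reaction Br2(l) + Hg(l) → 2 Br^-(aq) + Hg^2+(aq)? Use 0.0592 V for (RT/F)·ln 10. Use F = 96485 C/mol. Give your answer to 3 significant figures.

−57.7 kJ/mol

The standard cell potential is +1.07 − (+0.85) = +0.22 V, with n = 2 electrons in the balanced equation.
The reaction quotient is [Br^-(aq)]^2·[Hg^2+(aq)] = 0.00211; by Nernst, E = +0.22 − (0.0592/2)(−2.676) = +0.2992 V.
Then ΔG = −nFE = −2 × 96485 × +0.2992 J/mol = −57.7 kJ/mol.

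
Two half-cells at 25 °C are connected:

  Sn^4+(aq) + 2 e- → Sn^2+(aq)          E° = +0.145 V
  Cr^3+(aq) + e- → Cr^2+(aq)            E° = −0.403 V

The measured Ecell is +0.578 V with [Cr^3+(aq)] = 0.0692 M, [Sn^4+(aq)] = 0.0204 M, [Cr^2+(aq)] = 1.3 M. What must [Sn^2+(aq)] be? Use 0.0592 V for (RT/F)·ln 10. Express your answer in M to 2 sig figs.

Sn⁴⁺/Sn²⁺ is the cathode (higher E°); E°cell = +0.145 − (−0.403) = +0.548 V with n = 2.
From the Nernst equation, log Q = n(E° − E)/0.0592 = 2·(+0.548 − (+0.578))/0.0592 = −1.014.
The balanced reaction is Sn^4+(aq) + 2 Cr^2+(aq) → Sn^2+(aq) + 2 Cr^3+(aq), so Q = ([Sn^2+(aq)]·[Cr^3+(aq)]^2) / ([Sn^4+(aq)]·[Cr^2+(aq)]^2).
Substituting the known concentrations and solving, log [Sn^2+(aq)] = −0.157 and [Sn^2+(aq)] = 0.70 M.

0.70 M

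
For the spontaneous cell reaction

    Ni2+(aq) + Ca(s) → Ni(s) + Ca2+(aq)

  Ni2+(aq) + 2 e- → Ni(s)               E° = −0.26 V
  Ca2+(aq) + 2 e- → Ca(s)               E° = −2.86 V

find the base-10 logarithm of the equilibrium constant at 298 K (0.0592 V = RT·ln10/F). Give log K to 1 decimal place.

log K = 87.8

The Ni²⁺/Ni couple is reduced (cathode); E°cell = −0.26 − (−2.86) = +2.60 V with n = 2.
At equilibrium E = 0, so log K = nE°cell / 0.0592 = (2)(+2.60) / 0.0592 = 87.8.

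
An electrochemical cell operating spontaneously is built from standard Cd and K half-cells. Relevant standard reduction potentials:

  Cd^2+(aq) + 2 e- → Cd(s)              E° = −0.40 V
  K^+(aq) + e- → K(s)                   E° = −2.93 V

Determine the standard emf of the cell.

The Cd²⁺/Cd couple has the higher E°, so Cd ion is reduced (cathode) and K is oxidized (anode).
E°cell = E°(cathode) − E°(anode) = −0.40 − (−2.93) = +2.53 V.

+2.53 V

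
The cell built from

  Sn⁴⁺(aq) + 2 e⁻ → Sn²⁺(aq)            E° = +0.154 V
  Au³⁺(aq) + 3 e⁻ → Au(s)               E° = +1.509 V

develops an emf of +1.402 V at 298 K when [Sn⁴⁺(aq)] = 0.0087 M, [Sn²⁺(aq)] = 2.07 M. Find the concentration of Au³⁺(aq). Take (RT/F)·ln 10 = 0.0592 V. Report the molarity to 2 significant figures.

0.066 M

The Au³⁺/Au couple has the larger reduction potential, so it is the cathode: E°cell = +1.509 − (+0.154) = +1.355 V and n = 6.
Since E = E° − (0.0592/n)·log Q, log Q = n(E° − E)/0.0592 = −4.764.
For 2 Au³⁺(aq) + 3 Sn²⁺(aq) → 2 Au(s) + 3 Sn⁴⁺(aq), the reaction quotient is Q = [Sn⁴⁺(aq)]^3 / ([Au³⁺(aq)]^2·[Sn²⁺(aq)]^3).
Isolating [Au³⁺(aq)] in Q = 10^{−4.764} yields log [Au³⁺(aq)] = −1.183, i.e. 0.066 M.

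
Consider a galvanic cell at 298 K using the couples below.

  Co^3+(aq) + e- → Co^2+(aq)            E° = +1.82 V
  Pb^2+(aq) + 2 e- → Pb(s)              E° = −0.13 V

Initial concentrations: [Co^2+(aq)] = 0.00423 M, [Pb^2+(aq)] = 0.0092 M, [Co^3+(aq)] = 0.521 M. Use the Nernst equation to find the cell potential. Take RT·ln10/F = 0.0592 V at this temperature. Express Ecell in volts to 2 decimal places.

+2.13 V

The Co³⁺/Co²⁺ couple has the more positive E°, so it is the cathode; Pb²⁺/Pb is the anode.
E°cell = E°cat − E°an = +1.82 − (−0.13) = +1.95 V; n = 2.
For the overall reaction 2 Co^3+(aq) + Pb(s) → 2 Co^2+(aq) + Pb^2+(aq), Q = ([Co^2+(aq)]^2·[Pb^2+(aq)]) / [Co^3+(aq)]^2 = 6.06×10^−7, giving log Q = −6.217.
E = E° − (0.0592/n)·log Q = +1.95 − (0.0592/2)(−6.217) = +2.13 V.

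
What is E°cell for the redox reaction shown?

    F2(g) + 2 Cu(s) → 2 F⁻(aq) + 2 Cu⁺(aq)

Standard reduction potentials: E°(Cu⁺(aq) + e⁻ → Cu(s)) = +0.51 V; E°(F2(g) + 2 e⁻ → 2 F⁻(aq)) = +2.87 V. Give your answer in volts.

+2.36 V

F2(g) gains electrons, so the F₂/F⁻ couple is the cathode; the Cu⁺/Cu couple is the anode.
E°cell = E°(cathode) − E°(anode) = +2.87 − (+0.51) = +2.36 V.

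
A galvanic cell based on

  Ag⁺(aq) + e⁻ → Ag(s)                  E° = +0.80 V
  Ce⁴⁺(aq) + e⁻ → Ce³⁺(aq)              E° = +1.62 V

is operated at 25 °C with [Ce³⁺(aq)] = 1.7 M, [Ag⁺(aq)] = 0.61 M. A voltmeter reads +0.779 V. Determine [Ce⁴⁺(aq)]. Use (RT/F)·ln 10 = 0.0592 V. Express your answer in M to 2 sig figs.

0.21 M

With Ce⁴⁺/Ce³⁺ at the cathode and Ag⁺/Ag at the anode, E°cell = +1.62 − (+0.80) = +0.82 V (n = 1).
From the Nernst equation, log Q = n(E° − E)/0.0592 = 1·(+0.82 − (+0.779))/0.0592 = 0.693.
For Ce⁴⁺(aq) + Ag(s) → Ce³⁺(aq) + Ag⁺(aq), the reaction quotient is Q = ([Ce³⁺(aq)]·[Ag⁺(aq)]) / [Ce⁴⁺(aq)].
Solving for the unknown gives log [Ce⁴⁺(aq)] = −0.677, so [Ce⁴⁺(aq)] ≈ 0.21 M.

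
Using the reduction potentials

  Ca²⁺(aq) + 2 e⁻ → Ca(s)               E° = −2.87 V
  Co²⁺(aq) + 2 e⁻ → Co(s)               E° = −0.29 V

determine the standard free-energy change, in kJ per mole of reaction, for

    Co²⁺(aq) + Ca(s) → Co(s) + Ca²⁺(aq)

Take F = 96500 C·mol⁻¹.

In the reaction as written Co²⁺(aq) is reduced, so the Co²⁺/Co couple is the cathode and Ca²⁺/Ca is the anode.
E°cell = −0.29 − (−2.87) = +2.58 V; balancing electrons gives n = 2.
ΔG° = −nFE°cell = −(2)(96500)(+2.58) J/mol = −498 kJ/mol.

−498 kJ/mol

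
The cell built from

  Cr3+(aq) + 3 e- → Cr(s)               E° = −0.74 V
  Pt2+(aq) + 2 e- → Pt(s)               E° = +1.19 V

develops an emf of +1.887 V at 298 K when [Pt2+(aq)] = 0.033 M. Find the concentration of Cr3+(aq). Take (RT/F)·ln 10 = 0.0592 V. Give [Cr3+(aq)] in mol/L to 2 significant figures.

0.91 M

With Pt²⁺/Pt at the cathode and Cr³⁺/Cr at the anode, E°cell = +1.19 − (−0.74) = +1.93 V (n = 6).
From the Nernst equation, log Q = n(E° − E)/0.0592 = 6·(+1.93 − (+1.887))/0.0592 = 4.358.
Balancing electrons gives 3 Pt2+(aq) + 2 Cr(s) → 3 Pt(s) + 2 Cr3+(aq); thus Q = [Cr3+(aq)]^2 / [Pt2+(aq)]^3.
Substituting the known concentrations and solving, log [Cr3+(aq)] = −0.043 and [Cr3+(aq)] = 0.91 M.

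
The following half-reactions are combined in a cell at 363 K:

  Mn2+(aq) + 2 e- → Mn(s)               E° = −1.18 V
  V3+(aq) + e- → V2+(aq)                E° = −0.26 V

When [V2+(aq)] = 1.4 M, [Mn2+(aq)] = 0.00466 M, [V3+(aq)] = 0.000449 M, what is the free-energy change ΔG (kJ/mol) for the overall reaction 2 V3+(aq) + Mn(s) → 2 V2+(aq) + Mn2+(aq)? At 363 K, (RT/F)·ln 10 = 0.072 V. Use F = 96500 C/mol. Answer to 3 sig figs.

−145 kJ/mol

E°cell = −0.26 − (−1.18) = +0.92 V; the balanced reaction transfers n = 2 electrons.
The reaction quotient is ([V2+(aq)]^2·[Mn2+(aq)]) / [V3+(aq)]^2 = 4.53×10^4; by Nernst, E = +0.92 − (0.072/2)(4.656) = +0.7524 V.
ΔG = −nFE = −(2)(96500)(+0.7524) J/mol = −145 kJ/mol.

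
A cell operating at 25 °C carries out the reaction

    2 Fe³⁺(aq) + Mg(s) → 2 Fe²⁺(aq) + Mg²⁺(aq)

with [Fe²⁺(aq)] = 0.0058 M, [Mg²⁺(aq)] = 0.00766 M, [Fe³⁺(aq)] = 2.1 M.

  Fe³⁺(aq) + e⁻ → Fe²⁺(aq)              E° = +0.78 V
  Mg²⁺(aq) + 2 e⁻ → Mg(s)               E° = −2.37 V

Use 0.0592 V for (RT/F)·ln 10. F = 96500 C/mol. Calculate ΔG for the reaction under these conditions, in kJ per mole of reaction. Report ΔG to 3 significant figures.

E°cell = +0.78 − (−2.37) = +3.15 V; the balanced reaction transfers n = 2 electrons.
Q = ([Fe²⁺(aq)]^2·[Mg²⁺(aq)]) / [Fe³⁺(aq)]^2 = 5.84×10^−8, so log Q = −7.233 and E = +3.15 − (0.0592/2)(−7.233) = +3.3641 V.
Then ΔG = −nFE = −2 × 96500 × +3.3641 J/mol = −649 kJ/mol.

−649 kJ/mol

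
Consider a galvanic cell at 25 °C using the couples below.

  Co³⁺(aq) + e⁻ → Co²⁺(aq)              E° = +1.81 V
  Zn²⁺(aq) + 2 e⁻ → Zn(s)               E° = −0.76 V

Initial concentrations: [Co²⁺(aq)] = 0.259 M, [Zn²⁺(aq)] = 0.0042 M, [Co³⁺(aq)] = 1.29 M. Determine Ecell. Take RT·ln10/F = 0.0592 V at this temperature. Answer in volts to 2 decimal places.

The Co³⁺/Co²⁺ couple has the more positive E°, so it is the cathode; Zn²⁺/Zn is the anode.
E°cell = +1.81 − (−0.76) = +2.57 V, with n = 2 electrons transferred.
The balanced reaction is 2 Co³⁺(aq) + Zn(s) → 2 Co²⁺(aq) + Zn²⁺(aq), so Q = ([Co²⁺(aq)]^2·[Zn²⁺(aq)]) / [Co³⁺(aq)]^2 = 0.000169 and log Q = −3.771.
By the Nernst equation, E = +2.57 − (0.0592/2)·(−3.771) = +2.68 V.

+2.68 V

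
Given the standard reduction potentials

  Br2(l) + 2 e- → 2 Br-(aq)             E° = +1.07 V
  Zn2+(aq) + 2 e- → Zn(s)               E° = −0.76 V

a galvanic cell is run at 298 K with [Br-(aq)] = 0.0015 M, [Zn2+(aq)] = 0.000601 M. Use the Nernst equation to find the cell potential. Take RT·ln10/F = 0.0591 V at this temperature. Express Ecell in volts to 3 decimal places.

+2.092 V

Br₂/Br⁻ is reduced (cathode, E° = +1.07 V) and Zn²⁺/Zn is oxidized (anode).
The standard potential is +1.07 − (−0.76) = +1.83 V and the balanced reaction transfers n = 2 electrons.
For the overall reaction Br2(l) + Zn(s) → 2 Br-(aq) + Zn2+(aq), Q = [Br-(aq)]^2·[Zn2+(aq)] = 1.35×10^−9, giving log Q = −8.869.
Applying E = E° − (RT ln10/nF)·log Q gives +1.83 − (0.0591/2)(−8.869) = +2.092 V.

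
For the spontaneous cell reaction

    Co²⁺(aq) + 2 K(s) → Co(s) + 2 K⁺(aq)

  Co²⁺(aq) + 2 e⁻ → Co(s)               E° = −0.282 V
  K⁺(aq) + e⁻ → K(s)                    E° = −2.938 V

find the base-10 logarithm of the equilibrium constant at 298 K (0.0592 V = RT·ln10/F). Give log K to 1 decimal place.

log K = 89.7

The Co²⁺/Co couple is reduced (cathode); E°cell = −0.282 − (−2.938) = +2.656 V with n = 2.
At equilibrium E = 0, so log K = nE°cell / 0.0592 = (2)(+2.656) / 0.0592 = 89.7.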